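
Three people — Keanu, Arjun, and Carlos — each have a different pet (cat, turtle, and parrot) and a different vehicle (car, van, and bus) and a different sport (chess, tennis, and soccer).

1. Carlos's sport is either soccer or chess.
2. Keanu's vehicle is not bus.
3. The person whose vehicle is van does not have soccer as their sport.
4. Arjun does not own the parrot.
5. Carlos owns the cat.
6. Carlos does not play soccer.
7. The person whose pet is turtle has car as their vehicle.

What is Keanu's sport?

tennis

With clues 1–6, chess is impossible for Keanu's sport.
With clues 1–7, soccer is impossible for Keanu's sport.
That leaves tennis.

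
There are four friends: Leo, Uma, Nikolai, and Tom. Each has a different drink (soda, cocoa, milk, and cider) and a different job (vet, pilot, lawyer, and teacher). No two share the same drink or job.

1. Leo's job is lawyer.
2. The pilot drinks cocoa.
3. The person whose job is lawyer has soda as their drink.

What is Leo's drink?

soda

With clues 1–2, cocoa is impossible for Leo's drink.
With clues 1–3, cider and milk are impossible for Leo's drink.
That leaves soda.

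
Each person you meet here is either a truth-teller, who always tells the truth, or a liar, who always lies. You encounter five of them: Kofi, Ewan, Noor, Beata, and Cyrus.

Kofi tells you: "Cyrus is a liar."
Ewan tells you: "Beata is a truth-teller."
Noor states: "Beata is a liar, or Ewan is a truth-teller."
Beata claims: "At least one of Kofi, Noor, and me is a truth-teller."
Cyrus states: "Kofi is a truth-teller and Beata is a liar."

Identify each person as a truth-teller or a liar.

Consider Kofi. Suppose Kofi is a liar.
Then no assignment of the remaining roles makes every statement match its speaker's type — contradiction.
So Kofi is a truth-teller.
With that fixed, Beata's statement is true, so Beata is a truth-teller.
With that fixed, Cyrus's statement is false, so Cyrus is a liar.
With that fixed, Ewan's statement is true, so Ewan is a truth-teller.
With that fixed, Noor's statement is true, so Noor is a truth-teller.

Kofi: truth-teller, Ewan: truth-teller, Noor: truth-teller, Beata: truth-teller, Cyrus: liar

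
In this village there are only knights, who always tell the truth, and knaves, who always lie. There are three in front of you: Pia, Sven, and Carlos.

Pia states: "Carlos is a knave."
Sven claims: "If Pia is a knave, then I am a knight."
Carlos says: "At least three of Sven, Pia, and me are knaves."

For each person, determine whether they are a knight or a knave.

Consider Pia. Suppose Pia is a knave.
Then no assignment of the remaining roles makes every statement match its speaker's type — contradiction.
So Pia is a knight.
With that fixed, Sven's statement is true, so Sven is a knight.
With that fixed, Carlos's statement is false, so Carlos is a knave.

Pia: knight, Sven: knight, Carlos: knave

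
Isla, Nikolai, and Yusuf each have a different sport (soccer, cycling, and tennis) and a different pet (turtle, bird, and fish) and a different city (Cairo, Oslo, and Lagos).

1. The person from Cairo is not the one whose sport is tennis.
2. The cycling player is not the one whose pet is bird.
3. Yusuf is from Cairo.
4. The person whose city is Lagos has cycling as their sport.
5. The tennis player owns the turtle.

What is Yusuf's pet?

With clues 1–5, fish and turtle are impossible for Yusuf's pet.
That leaves bird.

bird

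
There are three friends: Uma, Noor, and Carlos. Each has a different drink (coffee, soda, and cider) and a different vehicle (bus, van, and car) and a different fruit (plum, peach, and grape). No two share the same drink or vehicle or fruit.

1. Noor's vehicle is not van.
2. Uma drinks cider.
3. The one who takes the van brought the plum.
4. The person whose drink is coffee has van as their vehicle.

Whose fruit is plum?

With clues 1–3, Noor is impossible for the one with fruit plum.
With clues 1–4, Uma is impossible for the one with fruit plum.
That leaves Carlos.

Carlos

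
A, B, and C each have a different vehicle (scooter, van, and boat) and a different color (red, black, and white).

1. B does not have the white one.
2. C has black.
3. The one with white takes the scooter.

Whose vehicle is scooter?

With clues 1–3, B and C are impossible for the one with vehicle scooter.
That leaves A.

A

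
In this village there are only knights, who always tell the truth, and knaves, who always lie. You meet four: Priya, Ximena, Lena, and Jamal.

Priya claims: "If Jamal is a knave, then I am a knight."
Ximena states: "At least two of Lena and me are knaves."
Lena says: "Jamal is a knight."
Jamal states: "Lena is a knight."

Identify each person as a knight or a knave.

Priya: knight, Ximena: knave, Lena: knight, Jamal: knight

Consider Priya. Suppose Priya is a knave.
Then no assignment of the remaining roles makes every statement match its speaker's type — contradiction.
So Priya is a knight.
Consider Ximena. Suppose Ximena is a knight.
Then Ximena's own statement would have to be true, but it can't be — contradiction.
So Ximena is a knave.
Consider Lena. Suppose Lena is a knave.
Then Ximena's statement comes out true, contradicting Ximena being a knave.
So Lena is a knight.
With that fixed, Jamal's statement is true, so Jamal is a knight.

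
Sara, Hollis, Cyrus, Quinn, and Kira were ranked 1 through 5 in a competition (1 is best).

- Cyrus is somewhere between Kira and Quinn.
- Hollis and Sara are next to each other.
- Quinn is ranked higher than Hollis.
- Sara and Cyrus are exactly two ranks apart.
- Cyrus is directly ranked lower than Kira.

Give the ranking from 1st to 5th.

From clue 1: Cyrus is in {2,3,4}.
From clues 1–2: Cyrus is in {2,4}.
From clues 1–4: Sara is in {2,4}.
From clues 1–5: Kira → rank 1, Cyrus → rank 2, Quinn → rank 3, Sara → rank 4, Hollis → rank 5.

Kira, Cyrus, Quinn, Sara, Hollis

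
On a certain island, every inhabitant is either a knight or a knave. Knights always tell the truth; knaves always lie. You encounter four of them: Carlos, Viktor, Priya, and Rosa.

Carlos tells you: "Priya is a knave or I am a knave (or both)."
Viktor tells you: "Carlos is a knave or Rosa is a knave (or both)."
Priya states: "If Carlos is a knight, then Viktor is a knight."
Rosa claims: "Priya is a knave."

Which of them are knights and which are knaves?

Carlos: knight, Viktor: knave, Priya: knave, Rosa: knight

Consider Carlos. Suppose Carlos is a knave.
Then Carlos's own statement would have to be false, but it can't be — contradiction.
So Carlos is a knight.
Consider Viktor. Suppose Viktor is a knight.
Then no assignment of the remaining roles makes every statement match its speaker's type — contradiction.
So Viktor is a knave.
With that fixed, Priya's statement is false, so Priya is a knave.
With that fixed, Rosa's statement is true, so Rosa is a knight.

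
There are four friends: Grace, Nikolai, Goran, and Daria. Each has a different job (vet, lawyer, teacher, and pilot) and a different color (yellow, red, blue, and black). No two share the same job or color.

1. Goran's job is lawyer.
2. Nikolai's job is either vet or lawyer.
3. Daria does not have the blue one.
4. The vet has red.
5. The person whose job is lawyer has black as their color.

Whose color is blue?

Grace

With clues 1–3, Daria is impossible for the one with color blue.
With clues 1–4, Nikolai is impossible for the one with color blue.
With clues 1–5, Goran is impossible for the one with color blue.
That leaves Grace.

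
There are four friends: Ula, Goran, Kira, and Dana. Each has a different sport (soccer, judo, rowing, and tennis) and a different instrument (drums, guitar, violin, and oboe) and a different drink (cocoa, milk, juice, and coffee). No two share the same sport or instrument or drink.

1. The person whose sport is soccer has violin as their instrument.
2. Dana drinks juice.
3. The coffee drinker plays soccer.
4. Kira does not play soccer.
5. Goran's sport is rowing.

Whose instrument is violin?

With clues 1–3, Dana is impossible for the one with instrument violin.
With clues 1–4, Kira is impossible for the one with instrument violin.
With clues 1–5, Goran is impossible for the one with instrument violin.
That leaves Ula.

Ula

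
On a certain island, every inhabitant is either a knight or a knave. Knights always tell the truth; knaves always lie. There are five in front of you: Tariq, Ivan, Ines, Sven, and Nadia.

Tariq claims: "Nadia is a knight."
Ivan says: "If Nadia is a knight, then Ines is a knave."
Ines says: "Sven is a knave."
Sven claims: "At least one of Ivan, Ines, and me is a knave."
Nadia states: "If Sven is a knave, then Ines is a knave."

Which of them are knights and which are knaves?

Tariq: knight, Ivan: knight, Ines: knave, Sven: knight, Nadia: knight

Consider Tariq. Suppose Tariq is a knave.
Then no assignment of the remaining roles makes every statement match its speaker's type — contradiction.
So Tariq is a knight.
Consider Ivan. Suppose Ivan is a knave.
Then no assignment of the remaining roles makes every statement match its speaker's type — contradiction.
So Ivan is a knight.
Consider Ines. Suppose Ines is a knight.
Then whichever role Sven has, Sven's statement has the wrong truth value — contradiction.
So Ines is a knave.
With that fixed, Sven's statement is true, so Sven is a knight.
With that fixed, Nadia's statement is true, so Nadia is a knight.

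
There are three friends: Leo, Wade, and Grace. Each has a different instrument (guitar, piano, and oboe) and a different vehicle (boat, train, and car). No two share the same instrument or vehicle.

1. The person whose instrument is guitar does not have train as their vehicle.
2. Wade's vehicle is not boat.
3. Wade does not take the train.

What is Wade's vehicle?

With clues 1–2, boat is impossible for Wade's vehicle.
With clues 1–3, train is impossible for Wade's vehicle.
That leaves car.

car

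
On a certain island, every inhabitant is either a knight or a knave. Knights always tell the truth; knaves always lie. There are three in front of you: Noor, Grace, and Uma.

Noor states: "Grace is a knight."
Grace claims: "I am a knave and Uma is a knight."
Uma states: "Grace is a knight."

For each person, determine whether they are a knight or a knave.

Consider Noor. Suppose Noor is a knight.
Then no assignment of the remaining roles makes every statement match its speaker's type — contradiction.
So Noor is a knave.
Consider Grace. Suppose Grace is a knight.
Then Noor's statement comes out true, contradicting Noor being a knave.
So Grace is a knave.
With that fixed, Uma's statement is false, so Uma is a knave.

Noor: knave, Grace: knave, Uma: knave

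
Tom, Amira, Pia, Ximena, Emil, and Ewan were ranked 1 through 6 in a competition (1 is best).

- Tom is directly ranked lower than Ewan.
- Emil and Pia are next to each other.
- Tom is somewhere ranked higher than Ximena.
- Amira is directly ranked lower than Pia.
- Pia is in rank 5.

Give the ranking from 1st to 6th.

From clue 1: Tom is in {2,3,4,5,6}.
From clues 1–3: Tom is in {2,3,4,5}.
From clues 1–4: Tom is in {2,5}.
From clues 1–5: Ewan → rank 1, Tom → rank 2, Ximena → rank 3, Emil → rank 4, Pia → rank 5, Amira → rank 6.

Ewan, Tom, Ximena, Emil, Pia, Amira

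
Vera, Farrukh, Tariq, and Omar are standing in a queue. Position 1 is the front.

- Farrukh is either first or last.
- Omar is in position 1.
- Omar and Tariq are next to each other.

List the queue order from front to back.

Omar, Tariq, Vera, Farrukh

From clue 1: Farrukh is in {1,4}.
From clues 1–2: Omar → position 1, Farrukh → position 4.
From clues 1–3: Tariq → position 2, Vera → position 3.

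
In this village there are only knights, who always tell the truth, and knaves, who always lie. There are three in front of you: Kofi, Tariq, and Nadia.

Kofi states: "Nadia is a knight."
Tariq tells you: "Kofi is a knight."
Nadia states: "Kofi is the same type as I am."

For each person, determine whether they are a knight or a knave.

Consider Kofi. Suppose Kofi is a knave.
Then whichever role Nadia has, Nadia's statement has the wrong truth value — contradiction.
So Kofi is a knight.
With that fixed, Tariq's statement is true, so Tariq is a knight.
Consider Nadia. Suppose Nadia is a knave.
Then Kofi's statement comes out false, contradicting Kofi being a knight.
So Nadia is a knight.

Kofi: knight, Tariq: knight, Nadia: knight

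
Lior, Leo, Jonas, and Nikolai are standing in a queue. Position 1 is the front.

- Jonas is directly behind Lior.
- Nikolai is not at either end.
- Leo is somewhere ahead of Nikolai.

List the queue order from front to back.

From clue 1: Lior is in {1,2,3}.
From clues 1–2: Lior is in {1,3}.
From clues 1–3: Leo → position 1, Nikolai → position 2, Lior → position 3, Jonas → position 4.

Leo, Nikolai, Lior, Jonas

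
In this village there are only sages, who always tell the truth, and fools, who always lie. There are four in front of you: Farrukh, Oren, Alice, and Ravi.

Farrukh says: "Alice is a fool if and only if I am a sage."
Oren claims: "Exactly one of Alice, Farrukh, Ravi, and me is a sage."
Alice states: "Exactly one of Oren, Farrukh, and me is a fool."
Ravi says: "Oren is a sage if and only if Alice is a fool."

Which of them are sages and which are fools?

Farrukh: fool, Oren: fool, Alice: fool, Ravi: fool

Consider Farrukh. Suppose Farrukh is a sage.
Then no assignment of the remaining roles makes every statement match its speaker's type — contradiction.
So Farrukh is a fool.
Consider Oren. Suppose Oren is a sage.
Then no assignment of the remaining roles makes every statement match its speaker's type — contradiction.
So Oren is a fool.
With that fixed, Alice's statement is false, so Alice is a fool.
With that fixed, Ravi's statement is false, so Ravi is a fool.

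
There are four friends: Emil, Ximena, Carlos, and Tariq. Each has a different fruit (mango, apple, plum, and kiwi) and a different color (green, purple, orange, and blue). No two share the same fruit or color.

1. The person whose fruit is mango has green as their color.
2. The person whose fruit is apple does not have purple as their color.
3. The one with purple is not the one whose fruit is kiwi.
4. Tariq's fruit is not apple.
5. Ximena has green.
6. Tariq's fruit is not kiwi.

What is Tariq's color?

purple

With clues 1–5, green is impossible for Tariq's color.
With clues 1–6, blue and orange are impossible for Tariq's color.
That leaves purple.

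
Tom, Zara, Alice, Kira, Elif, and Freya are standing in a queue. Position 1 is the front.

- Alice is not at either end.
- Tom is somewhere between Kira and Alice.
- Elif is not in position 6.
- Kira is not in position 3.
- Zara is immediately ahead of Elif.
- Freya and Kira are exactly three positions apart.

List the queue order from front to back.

Zara, Elif, Freya, Alice, Tom, Kira

From clue 1: Alice is in {2,3,4,5}.
From clues 1–2: Tom is in {2,3,4,5}.
From clues 1–5: Kira is in {1,5,6}.
From clues 1–6: Zara → position 1, Elif → position 2, Freya → position 3, Alice → position 4, Tom → position 5, Kira → position 6.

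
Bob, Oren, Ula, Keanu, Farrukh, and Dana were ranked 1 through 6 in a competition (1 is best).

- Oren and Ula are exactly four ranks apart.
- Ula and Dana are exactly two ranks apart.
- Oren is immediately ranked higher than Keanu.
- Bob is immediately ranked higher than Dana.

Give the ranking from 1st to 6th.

From clue 1: Oren is in {1,2,5,6}.
From clues 1–2: Dana is in {3,4}.
From clues 1–4: Ula → rank 1, Bob → rank 2, Dana → rank 3, Farrukh → rank 4, Oren → rank 5, Keanu → rank 6.

Ula, Bob, Dana, Farrukh, Oren, Keanu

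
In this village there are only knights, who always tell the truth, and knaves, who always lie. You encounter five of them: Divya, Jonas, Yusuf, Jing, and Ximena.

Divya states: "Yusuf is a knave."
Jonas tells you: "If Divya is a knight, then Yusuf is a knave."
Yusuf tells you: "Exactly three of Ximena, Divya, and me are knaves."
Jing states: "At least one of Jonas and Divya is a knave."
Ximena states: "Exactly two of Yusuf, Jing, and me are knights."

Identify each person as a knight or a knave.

Consider Divya. Suppose Divya is a knave.
Then no assignment of the remaining roles makes every statement match its speaker's type — contradiction.
So Divya is a knight.
With that fixed, Yusuf's statement is false, so Yusuf is a knave.
With that fixed, Jonas's statement is true, so Jonas is a knight.
With that fixed, Jing's statement is false, so Jing is a knave.
With that fixed, Ximena's statement is false, so Ximena is a knave.

Divya: knight, Jonas: knight, Yusuf: knave, Jing: knave, Ximena: knave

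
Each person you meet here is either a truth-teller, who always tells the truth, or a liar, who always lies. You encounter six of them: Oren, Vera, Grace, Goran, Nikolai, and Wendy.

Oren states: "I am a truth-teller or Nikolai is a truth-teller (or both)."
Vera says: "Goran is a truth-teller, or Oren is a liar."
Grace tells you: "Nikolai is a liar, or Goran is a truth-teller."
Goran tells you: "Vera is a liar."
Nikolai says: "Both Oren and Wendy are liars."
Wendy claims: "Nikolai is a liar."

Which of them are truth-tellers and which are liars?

Oren: liar, Vera: truth-teller, Grace: truth-teller, Goran: liar, Nikolai: liar, Wendy: truth-teller

Consider Oren. Suppose Oren is a truth-teller.
Then no assignment of the remaining roles makes every statement match its speaker's type — contradiction.
So Oren is a liar.
With that fixed, Vera's statement is true, so Vera is a truth-teller.
With that fixed, Goran's statement is false, so Goran is a liar.
Consider Grace. Suppose Grace is a liar.
Then no assignment of the remaining roles makes every statement match its speaker's type — contradiction.
So Grace is a truth-teller.
Consider Nikolai. Suppose Nikolai is a truth-teller.
Then Oren's statement comes out true, contradicting Oren being a liar.
So Nikolai is a liar.
With that fixed, Wendy's statement is true, so Wendy is a truth-teller.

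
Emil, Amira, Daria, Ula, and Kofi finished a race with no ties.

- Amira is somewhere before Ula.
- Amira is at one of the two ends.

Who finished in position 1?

With clue 1, Ula is ruled out for place 1.
With clues 1–2, Daria, Emil, and Kofi are ruled out for place 1.
So place 1 is Amira.

Amira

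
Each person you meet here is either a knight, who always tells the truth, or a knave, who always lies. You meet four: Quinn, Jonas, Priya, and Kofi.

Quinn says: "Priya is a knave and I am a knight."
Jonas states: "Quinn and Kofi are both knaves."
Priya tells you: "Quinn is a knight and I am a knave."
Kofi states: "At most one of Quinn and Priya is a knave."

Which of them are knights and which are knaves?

Consider Quinn. Suppose Quinn is a knight.
Then whichever role Priya has, Priya's statement has the wrong truth value — contradiction.
So Quinn is a knave.
With that fixed, Priya's statement is false, so Priya is a knave.
With that fixed, Kofi's statement is false, so Kofi is a knave.
With that fixed, Jonas's statement is true, so Jonas is a knight.

Quinn: knave, Jonas: knight, Priya: knave, Kofi: knave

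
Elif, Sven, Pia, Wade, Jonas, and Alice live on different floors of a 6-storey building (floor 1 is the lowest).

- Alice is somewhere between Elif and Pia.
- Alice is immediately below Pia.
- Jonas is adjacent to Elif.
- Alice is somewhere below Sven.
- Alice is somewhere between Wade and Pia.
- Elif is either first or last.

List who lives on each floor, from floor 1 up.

Elif, Jonas, Wade, Alice, Pia, Sven

From clue 1: Alice is in {2,3,4,5}.
From clues 1–2: Elif is in {1,2,3,4}.
From clues 1–3: Pia is in {4,5,6}.
From clues 1–4: Sven is in {5,6}.
From clues 1–5: Alice → floor 4, Pia → floor 5, Sven → floor 6.
From clues 1–6: Elif → floor 1, Jonas → floor 2, Wade → floor 3.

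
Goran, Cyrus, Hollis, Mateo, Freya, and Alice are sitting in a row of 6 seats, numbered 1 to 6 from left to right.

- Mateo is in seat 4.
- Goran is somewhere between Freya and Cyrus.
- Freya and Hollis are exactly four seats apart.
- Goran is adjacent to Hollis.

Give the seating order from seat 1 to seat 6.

Cyrus, Hollis, Goran, Mateo, Alice, Freya

From clue 1: Mateo → seat 4.
From clues 1–2: Goran is in {2,3,5}.
From clues 1–4: Cyrus → seat 1, Hollis → seat 2, Goran → seat 3, Alice → seat 5, Freya → seat 6.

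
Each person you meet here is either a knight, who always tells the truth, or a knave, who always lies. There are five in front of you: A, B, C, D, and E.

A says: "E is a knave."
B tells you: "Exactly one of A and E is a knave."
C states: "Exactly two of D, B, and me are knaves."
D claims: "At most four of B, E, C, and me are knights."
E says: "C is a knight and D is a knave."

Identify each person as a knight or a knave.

Regardless of anyone's role, D's statement is true, so D is a knight.
With that fixed, E's statement is false, so E is a knave.
With that fixed, A's statement is true, so A is a knight.
With that fixed, B's statement is true, so B is a knight.
With that fixed, C's statement is false, so C is a knave.

A: knight, B: knight, C: knave, D: knight, E: knave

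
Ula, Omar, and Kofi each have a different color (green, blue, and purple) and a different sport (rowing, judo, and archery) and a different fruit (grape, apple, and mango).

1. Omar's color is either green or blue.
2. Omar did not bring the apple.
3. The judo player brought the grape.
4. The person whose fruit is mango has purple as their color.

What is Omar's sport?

With clues 1–4, archery and rowing are impossible for Omar's sport.
That leaves judo.

judo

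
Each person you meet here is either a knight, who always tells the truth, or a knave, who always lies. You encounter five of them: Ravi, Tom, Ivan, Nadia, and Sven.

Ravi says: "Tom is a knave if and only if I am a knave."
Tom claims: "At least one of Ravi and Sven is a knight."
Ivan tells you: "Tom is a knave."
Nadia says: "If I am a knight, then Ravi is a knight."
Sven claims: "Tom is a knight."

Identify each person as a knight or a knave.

Ravi: knight, Tom: knight, Ivan: knave, Nadia: knight, Sven: knight

Consider Ravi. Suppose Ravi is a knave.
Then whichever role Nadia has, Nadia's statement has the wrong truth value — contradiction.
So Ravi is a knight.
With that fixed, Tom's statement is true, so Tom is a knight.
With that fixed, Ivan's statement is false, so Ivan is a knave.
With that fixed, Nadia's statement is true, so Nadia is a knight.
With that fixed, Sven's statement is true, so Sven is a knight.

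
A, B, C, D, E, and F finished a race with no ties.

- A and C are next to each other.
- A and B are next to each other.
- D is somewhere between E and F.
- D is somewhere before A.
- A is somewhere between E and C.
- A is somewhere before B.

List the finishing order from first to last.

From clues 1–2: A is in {2,3,4,5}.
From clues 1–3: D is in {2,5}.
From clues 1–4: D → place 2.
From clues 1–5: A is in {4,5}.
From clues 1–6: F → place 1, C → place 3, A → place 4, B → place 5, E → place 6.

F, D, C, A, B, E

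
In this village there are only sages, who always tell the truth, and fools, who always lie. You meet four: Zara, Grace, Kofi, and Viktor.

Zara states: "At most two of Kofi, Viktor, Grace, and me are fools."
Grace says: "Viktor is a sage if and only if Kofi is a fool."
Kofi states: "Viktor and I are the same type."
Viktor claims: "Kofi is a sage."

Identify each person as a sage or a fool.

Consider Zara. Suppose Zara is a fool.
Then no assignment of the remaining roles makes every statement match its speaker's type — contradiction.
So Zara is a sage.
Consider Grace. Suppose Grace is a sage.
Then no assignment of the remaining roles makes every statement match its speaker's type — contradiction.
So Grace is a fool.
Consider Kofi. Suppose Kofi is a fool.
Then no assignment of the remaining roles makes every statement match its speaker's type — contradiction.
So Kofi is a sage.
With that fixed, Viktor's statement is true, so Viktor is a sage.

Zara: sage, Grace: fool, Kofi: sage, Viktor: sage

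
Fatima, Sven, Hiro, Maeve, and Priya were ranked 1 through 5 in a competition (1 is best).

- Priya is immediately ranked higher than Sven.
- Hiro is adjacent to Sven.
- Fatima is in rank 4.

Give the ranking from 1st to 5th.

Priya, Sven, Hiro, Fatima, Maeve

From clue 1: Sven is in {2,3,4,5}.
From clues 1–2: Sven is in {2,3,4}.
From clues 1–3: Priya → rank 1, Sven → rank 2, Hiro → rank 3, Fatima → rank 4, Maeve → rank 5.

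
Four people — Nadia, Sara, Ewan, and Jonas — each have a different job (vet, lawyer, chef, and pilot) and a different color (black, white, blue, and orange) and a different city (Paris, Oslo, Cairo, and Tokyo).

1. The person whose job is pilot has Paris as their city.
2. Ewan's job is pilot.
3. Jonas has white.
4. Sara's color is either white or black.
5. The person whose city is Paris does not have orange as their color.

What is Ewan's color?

blue

With clues 1–3, white is impossible for Ewan's color.
With clues 1–4, black is impossible for Ewan's color.
With clues 1–5, orange is impossible for Ewan's color.
That leaves blue.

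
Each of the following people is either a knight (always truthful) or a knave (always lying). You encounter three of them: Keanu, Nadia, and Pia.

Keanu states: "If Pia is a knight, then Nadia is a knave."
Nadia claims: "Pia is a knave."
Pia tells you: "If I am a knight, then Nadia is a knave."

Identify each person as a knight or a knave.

Keanu: knight, Nadia: knave, Pia: knight

Consider Keanu. Suppose Keanu is a knave.
Then no assignment of the remaining roles makes every statement match its speaker's type — contradiction.
So Keanu is a knight.
Consider Nadia. Suppose Nadia is a knight.
Then whichever role Pia has, Pia's statement has the wrong truth value — contradiction.
So Nadia is a knave.
With that fixed, Pia's statement is true, so Pia is a knight.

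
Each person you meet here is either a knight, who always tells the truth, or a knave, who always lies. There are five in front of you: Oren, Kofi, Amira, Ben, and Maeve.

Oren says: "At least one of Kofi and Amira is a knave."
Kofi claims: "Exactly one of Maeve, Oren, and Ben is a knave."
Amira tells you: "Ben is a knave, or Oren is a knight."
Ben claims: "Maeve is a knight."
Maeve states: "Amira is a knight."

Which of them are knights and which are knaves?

Oren: knight, Kofi: knave, Amira: knight, Ben: knight, Maeve: knight

Consider Oren. Suppose Oren is a knave.
Then no assignment of the remaining roles makes every statement match its speaker's type — contradiction.
So Oren is a knight.
With that fixed, Amira's statement is true, so Amira is a knight.
With that fixed, Maeve's statement is true, so Maeve is a knight.
With that fixed, Ben's statement is true, so Ben is a knight.
With that fixed, Kofi's statement is false, so Kofi is a knave.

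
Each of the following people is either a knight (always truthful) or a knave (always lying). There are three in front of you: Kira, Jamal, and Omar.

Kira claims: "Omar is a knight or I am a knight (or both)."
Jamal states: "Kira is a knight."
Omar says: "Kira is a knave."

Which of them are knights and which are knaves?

Consider Kira. Suppose Kira is a knave.
Then no assignment of the remaining roles makes every statement match its speaker's type — contradiction.
So Kira is a knight.
With that fixed, Jamal's statement is true, so Jamal is a knight.
With that fixed, Omar's statement is false, so Omar is a knave.

Kira: knight, Jamal: knight, Omar: knave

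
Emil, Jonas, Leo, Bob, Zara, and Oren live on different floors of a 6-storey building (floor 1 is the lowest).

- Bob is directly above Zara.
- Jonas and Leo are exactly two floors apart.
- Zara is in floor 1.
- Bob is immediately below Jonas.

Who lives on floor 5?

With clues 1–3, Bob and Zara are ruled out for floor 5.
With clues 1–4, Emil, Jonas, and Oren are ruled out for floor 5.
So floor 5 is Leo.

Leo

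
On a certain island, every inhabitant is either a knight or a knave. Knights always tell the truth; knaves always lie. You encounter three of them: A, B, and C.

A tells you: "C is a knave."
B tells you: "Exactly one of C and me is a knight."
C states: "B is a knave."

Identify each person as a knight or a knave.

Consider A. Suppose A is a knave.
Then no assignment of the remaining roles makes every statement match its speaker's type — contradiction.
So A is a knight.
Consider B. Suppose B is a knave.
Then no assignment of the remaining roles makes every statement match its speaker's type — contradiction.
So B is a knight.
With that fixed, C's statement is false, so C is a knave.

A: knight, B: knight, C: knave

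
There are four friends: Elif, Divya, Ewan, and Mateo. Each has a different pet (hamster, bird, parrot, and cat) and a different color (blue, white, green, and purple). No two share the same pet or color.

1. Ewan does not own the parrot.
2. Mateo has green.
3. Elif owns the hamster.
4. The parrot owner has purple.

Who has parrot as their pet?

Clue 1 rules out Ewan for the one with pet parrot.
With clues 1–3, Elif is impossible for the one with pet parrot.
With clues 1–4, Mateo is impossible for the one with pet parrot.
That leaves Divya.

Divya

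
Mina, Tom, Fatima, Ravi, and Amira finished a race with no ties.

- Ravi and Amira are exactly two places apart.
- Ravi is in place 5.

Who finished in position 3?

With clues 1–2, Fatima, Mina, Ravi, and Tom are ruled out for place 3.
So place 3 is Amira.

Amira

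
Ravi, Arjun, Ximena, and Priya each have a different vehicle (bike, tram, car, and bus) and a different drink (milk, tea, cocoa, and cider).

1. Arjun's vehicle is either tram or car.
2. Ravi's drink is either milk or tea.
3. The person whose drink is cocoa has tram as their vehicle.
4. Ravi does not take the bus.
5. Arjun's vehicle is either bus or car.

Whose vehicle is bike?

Ravi

Clue 1 rules out Arjun for the one with vehicle bike.
With clues 1–5, Priya and Ximena are impossible for the one with vehicle bike.
That leaves Ravi.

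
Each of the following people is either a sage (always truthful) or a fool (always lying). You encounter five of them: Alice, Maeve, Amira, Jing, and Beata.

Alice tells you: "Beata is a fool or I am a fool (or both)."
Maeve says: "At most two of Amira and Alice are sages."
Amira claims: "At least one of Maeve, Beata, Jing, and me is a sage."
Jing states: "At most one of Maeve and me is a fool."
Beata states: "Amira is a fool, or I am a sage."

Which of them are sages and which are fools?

Regardless of anyone's role, Maeve's statement is true, so Maeve is a sage.
With that fixed, Amira's statement is true, so Amira is a sage.
With that fixed, Jing's statement is true, so Jing is a sage.
Consider Alice. Suppose Alice is a fool.
Then Alice's own statement would have to be false, but it can't be — contradiction.
So Alice is a sage.
Consider Beata. Suppose Beata is a sage.
Then Alice's statement comes out false, contradicting Alice being a sage.
So Beata is a fool.

Alice: sage, Maeve: sage, Amira: sage, Jing: sage, Beata: fool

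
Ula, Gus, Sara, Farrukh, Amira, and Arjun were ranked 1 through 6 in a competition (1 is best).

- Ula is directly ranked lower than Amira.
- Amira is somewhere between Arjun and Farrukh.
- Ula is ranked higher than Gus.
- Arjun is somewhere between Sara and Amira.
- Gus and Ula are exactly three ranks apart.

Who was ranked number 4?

With clues 1–3, Amira is ruled out for rank 4.
With clues 1–4, Farrukh and Sara are ruled out for rank 4.
With clues 1–5, Gus and Ula are ruled out for rank 4.
So rank 4 is Arjun.

Arjun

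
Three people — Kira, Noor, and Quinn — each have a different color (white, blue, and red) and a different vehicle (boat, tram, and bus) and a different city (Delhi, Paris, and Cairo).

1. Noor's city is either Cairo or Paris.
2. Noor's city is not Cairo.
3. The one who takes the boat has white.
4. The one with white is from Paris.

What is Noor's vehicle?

boat

With clues 1–4, bus and tram are impossible for Noor's vehicle.
That leaves boat.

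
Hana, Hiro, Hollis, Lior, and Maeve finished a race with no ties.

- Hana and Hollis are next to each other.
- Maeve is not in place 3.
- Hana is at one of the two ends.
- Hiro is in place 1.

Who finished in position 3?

With clues 1–2, Maeve is ruled out for place 3.
With clues 1–3, Hana and Hollis are ruled out for place 3.
With clues 1–4, Hiro is ruled out for place 3.
So place 3 is Lior.

Lior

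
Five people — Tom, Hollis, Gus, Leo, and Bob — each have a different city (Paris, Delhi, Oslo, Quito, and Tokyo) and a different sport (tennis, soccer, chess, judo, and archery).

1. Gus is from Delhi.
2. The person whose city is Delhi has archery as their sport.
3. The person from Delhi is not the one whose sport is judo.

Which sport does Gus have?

With clues 1–2, chess, judo, soccer, and tennis are impossible for Gus's sport.
That leaves archery.

archery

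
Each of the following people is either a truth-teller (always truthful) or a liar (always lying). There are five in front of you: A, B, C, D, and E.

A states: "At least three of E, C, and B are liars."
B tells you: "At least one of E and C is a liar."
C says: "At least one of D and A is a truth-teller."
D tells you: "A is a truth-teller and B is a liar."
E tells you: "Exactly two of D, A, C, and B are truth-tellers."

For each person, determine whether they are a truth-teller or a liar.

Consider A. Suppose A is a truth-teller.
Then no assignment of the remaining roles makes every statement match its speaker's type — contradiction.
So A is a liar.
With that fixed, D's statement is false, so D is a liar.
With that fixed, C's statement is false, so C is a liar.
With that fixed, E's statement is false, so E is a liar.
With that fixed, B's statement is true, so B is a truth-teller.

A: liar, B: truth-teller, C: liar, D: liar, E: liar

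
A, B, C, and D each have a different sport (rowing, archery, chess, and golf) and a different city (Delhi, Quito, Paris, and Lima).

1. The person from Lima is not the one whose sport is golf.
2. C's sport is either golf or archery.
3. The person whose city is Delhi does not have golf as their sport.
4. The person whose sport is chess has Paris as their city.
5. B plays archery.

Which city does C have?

Quito

With clues 1–4, Paris is impossible for C's city.
With clues 1–5, Delhi and Lima are impossible for C's city.
That leaves Quito.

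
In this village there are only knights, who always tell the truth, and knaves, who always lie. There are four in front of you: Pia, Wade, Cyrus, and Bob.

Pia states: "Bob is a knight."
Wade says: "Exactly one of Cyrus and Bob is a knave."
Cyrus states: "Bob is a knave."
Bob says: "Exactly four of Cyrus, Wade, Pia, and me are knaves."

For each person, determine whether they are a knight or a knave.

Consider Pia. Suppose Pia is a knight.
Then no assignment of the remaining roles makes every statement match its speaker's type — contradiction.
So Pia is a knave.
Consider Wade. Suppose Wade is a knave.
Then no assignment of the remaining roles makes every statement match its speaker's type — contradiction.
So Wade is a knight.
With that fixed, Bob's statement is false, so Bob is a knave.
With that fixed, Cyrus's statement is true, so Cyrus is a knight.

Pia: knave, Wade: knight, Cyrus: knight, Bob: knave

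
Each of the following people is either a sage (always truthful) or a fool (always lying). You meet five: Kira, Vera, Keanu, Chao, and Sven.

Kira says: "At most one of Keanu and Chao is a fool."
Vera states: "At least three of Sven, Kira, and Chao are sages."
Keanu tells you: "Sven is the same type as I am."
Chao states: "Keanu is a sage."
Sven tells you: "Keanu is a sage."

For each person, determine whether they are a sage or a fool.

Kira: sage, Vera: sage, Keanu: sage, Chao: sage, Sven: sage

Consider Kira. Suppose Kira is a fool.
Then no assignment of the remaining roles makes every statement match its speaker's type — contradiction.
So Kira is a sage.
Consider Vera. Suppose Vera is a fool.
Then no assignment of the remaining roles makes every statement match its speaker's type — contradiction.
So Vera is a sage.
Consider Keanu. Suppose Keanu is a fool.
Then no assignment of the remaining roles makes every statement match its speaker's type — contradiction.
So Keanu is a sage.
With that fixed, Chao's statement is true, so Chao is a sage.
With that fixed, Sven's statement is true, so Sven is a sage.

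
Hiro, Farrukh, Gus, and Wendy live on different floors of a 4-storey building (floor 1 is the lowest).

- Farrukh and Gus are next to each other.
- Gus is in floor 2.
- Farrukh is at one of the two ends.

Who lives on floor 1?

Farrukh

With clues 1–2, Gus is ruled out for floor 1.
With clues 1–3, Hiro and Wendy are ruled out for floor 1.
So floor 1 is Farrukh.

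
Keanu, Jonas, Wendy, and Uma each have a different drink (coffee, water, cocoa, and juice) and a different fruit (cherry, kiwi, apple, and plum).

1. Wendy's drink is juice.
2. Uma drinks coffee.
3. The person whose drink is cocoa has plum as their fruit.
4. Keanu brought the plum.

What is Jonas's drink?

water

Clue 1 rules out juice for Jonas's drink.
With clues 1–2, coffee is impossible for Jonas's drink.
With clues 1–4, cocoa is impossible for Jonas's drink.
That leaves water.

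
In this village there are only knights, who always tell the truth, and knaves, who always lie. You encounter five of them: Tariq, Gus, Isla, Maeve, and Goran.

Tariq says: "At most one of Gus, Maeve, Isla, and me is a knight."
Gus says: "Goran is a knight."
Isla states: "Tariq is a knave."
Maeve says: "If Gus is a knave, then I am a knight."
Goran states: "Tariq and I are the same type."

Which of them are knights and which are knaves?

Consider Tariq. Suppose Tariq is a knave.
Then whichever role Goran has, Goran's statement has the wrong truth value — contradiction.
So Tariq is a knight.
With that fixed, Isla's statement is false, so Isla is a knave.
Consider Gus. Suppose Gus is a knight.
Then Tariq's statement comes out false, contradicting Tariq being a knight.
So Gus is a knave.
Consider Maeve. Suppose Maeve is a knight.
Then Tariq's statement comes out false, contradicting Tariq being a knight.
So Maeve is a knave.
Consider Goran. Suppose Goran is a knight.
Then Gus's statement comes out true, contradicting Gus being a knave.
So Goran is a knave.

Tariq: knight, Gus: knave, Isla: knave, Maeve: knave, Goran: knave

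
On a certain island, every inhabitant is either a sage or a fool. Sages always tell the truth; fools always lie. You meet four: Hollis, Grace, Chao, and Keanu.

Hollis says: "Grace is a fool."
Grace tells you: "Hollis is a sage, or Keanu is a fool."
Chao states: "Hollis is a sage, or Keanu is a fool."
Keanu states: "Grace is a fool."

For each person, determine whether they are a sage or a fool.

Hollis: fool, Grace: sage, Chao: sage, Keanu: fool

Consider Hollis. Suppose Hollis is a sage.
Then no assignment of the remaining roles makes every statement match its speaker's type — contradiction.
So Hollis is a fool.
Consider Grace. Suppose Grace is a fool.
Then Hollis's statement comes out true, contradicting Hollis being a fool.
So Grace is a sage.
With that fixed, Keanu's statement is false, so Keanu is a fool.
With that fixed, Chao's statement is true, so Chao is a sage.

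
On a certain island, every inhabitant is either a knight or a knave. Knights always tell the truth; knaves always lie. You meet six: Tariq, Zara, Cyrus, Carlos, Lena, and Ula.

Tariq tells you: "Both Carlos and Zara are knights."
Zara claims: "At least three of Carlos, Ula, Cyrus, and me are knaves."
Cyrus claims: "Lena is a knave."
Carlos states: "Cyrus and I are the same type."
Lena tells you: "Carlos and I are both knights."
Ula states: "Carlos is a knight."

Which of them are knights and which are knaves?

Tariq: knave, Zara: knave, Cyrus: knight, Carlos: knight, Lena: knave, Ula: knight

Consider Tariq. Suppose Tariq is a knight.
Then no assignment of the remaining roles makes every statement match its speaker's type — contradiction.
So Tariq is a knave.
Consider Zara. Suppose Zara is a knight.
Then no assignment of the remaining roles makes every statement match its speaker's type — contradiction.
So Zara is a knave.
Consider Cyrus. Suppose Cyrus is a knave.
Then whichever role Carlos has, Carlos's statement has the wrong truth value — contradiction.
So Cyrus is a knight.
Consider Carlos. Suppose Carlos is a knave.
Then no assignment of the remaining roles makes every statement match its speaker's type — contradiction.
So Carlos is a knight.
With that fixed, Ula's statement is true, so Ula is a knight.
Consider Lena. Suppose Lena is a knight.
Then Cyrus's statement comes out false, contradicting Cyrus being a knight.
So Lena is a knave.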